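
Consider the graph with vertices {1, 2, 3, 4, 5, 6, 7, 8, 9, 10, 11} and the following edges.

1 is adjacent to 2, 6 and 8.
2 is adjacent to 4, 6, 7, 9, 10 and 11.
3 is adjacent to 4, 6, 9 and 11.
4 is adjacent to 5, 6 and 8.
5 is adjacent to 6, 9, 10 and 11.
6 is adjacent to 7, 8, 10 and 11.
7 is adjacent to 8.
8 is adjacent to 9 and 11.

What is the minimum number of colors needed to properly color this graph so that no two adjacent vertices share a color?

2, 6, 7 are pairwise adjacent, so at least 3 colors are needed.
3 colors suffice: color a → {6, 9}; color b → {2, 3, 5, 8}; color c → {1, 4, 7, 10, 11}. Every edge joins two different colors.

3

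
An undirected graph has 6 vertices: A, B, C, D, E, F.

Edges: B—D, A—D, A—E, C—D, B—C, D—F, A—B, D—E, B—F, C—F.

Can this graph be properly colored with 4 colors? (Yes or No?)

The chromatic number is 4. B, C, D, F are pairwise adjacent (a clique of size 4), so at least 4 colors are needed.
4 colors suffice: color 1 → {D}; color 2 → {B, E}; color 3 → {A, C}; color 4 → {F}.
That is already a proper 4-coloring.

Yes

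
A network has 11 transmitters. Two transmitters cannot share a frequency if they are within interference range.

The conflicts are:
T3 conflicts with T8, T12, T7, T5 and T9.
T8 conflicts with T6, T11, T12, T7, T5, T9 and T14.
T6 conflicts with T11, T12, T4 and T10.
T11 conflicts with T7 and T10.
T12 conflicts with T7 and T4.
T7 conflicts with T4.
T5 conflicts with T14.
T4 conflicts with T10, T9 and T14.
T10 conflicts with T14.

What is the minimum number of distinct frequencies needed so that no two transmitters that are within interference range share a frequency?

4

T3, T8, T12, T7 pairwise conflict, so at least 4 frequencies are needed.
A valid assignment using 4 frequencies: T3=4, T8=1, T6=2, T11=4, T12=3, T7=2, T5=3, T4=1, T10=3, T9=2, T14=2. No two conflicting transmitters share a frequency.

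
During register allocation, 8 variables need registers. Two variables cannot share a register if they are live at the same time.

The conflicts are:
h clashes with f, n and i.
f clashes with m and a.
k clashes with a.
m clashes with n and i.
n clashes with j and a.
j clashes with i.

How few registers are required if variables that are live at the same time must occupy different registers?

h and n conflict, so at least 2 registers are needed.
2 registers suffice: register 1 → {f, k, n, i}; register 2 → {h, m, j, a}. Each listed conflict is separated.

2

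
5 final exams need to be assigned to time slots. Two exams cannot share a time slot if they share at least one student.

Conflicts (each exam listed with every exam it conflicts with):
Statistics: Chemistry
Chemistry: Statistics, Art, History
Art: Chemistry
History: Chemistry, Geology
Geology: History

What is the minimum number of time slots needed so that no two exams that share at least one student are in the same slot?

History and Geology conflict, so at least 2 time slots are needed.
Using 2 time slots: Statistics=2, Chemistry=1, Art=2, History=2, Geology=1. No two conflicting exams share a time slot.

2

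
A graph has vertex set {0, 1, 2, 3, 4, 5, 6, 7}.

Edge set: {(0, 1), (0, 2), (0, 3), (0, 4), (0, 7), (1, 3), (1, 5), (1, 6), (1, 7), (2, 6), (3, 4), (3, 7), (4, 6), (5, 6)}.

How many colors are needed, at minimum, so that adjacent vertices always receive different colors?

0, 1, 3, 7 are mutually adjacent (a clique of size 4), so at least 4 colors are needed.
4 colors suffice: color red → {0, 6}; color blue → {1, 2, 4}; color green → {3, 5}; color yellow → {7}. Each edge has distinct colors on its endpoints.

4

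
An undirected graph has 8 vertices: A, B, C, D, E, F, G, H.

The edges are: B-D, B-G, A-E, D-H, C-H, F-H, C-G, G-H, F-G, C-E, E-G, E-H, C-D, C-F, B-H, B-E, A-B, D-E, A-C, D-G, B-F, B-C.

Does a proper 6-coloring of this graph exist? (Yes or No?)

Yes

The chromatic number is 6. B, C, D, E, G, H are mutually adjacent (a clique of size 6), so at least 6 colors are needed.
A valid assignment using 6 colors: A=4, B=2, C=1, D=6, E=3, F=3, G=5, H=4.
That is already a proper 6-coloring.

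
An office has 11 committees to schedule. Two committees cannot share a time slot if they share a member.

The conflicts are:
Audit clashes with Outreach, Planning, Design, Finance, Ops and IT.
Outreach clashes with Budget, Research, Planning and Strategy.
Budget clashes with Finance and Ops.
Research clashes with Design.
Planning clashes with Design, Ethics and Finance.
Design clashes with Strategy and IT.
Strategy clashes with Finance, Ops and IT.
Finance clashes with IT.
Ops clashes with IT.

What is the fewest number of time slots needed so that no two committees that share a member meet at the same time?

3

Audit, Design, IT all conflict with each other, so at least 3 time slots are needed.
3 time slots suffice: Audit=1, Outreach=2, Budget=1, Research=1, Planning=3, Design=2, Ethics=1, Strategy=1, Finance=2, Ops=2, IT=3. Each listed conflict is separated.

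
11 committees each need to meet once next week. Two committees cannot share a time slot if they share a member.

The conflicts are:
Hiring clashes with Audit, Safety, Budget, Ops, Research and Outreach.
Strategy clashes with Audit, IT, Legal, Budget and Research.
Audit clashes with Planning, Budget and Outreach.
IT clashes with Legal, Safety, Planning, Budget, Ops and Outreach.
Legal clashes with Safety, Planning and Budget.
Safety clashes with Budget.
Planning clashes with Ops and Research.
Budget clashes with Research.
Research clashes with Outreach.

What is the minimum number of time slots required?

Strategy, IT, Legal, Budget all conflict with each other, so at least 4 time slots are needed.
A valid assignment using 4 time slots: Hiring=2, Strategy=4, Audit=3, IT=2, Legal=3, Safety=4, Planning=1, Budget=1, Ops=3, Research=3, Outreach=1. No two conflicting committees share a time slot.

4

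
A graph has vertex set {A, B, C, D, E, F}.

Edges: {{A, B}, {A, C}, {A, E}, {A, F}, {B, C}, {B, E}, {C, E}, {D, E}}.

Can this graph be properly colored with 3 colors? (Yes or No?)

No

A, B, C, E are mutually adjacent (a clique of size 4), so at least 4 colors are needed.
So 3 colors are not enough.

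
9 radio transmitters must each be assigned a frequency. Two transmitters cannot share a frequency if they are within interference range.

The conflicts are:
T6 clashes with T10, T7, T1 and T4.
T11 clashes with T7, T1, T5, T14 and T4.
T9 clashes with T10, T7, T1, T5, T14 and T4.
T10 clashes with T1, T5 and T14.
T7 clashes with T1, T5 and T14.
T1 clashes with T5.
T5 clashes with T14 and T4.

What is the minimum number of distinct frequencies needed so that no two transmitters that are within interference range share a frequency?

4

T9, T10, T5, T14 are mutually in conflict, so at least 4 frequencies are needed.
4 frequencies suffice: frequency 1 → {T6, T5}; frequency 2 → {T10, T7, T4}; frequency 3 → {T11, T9}; frequency 4 → {T1, T14}. Every pair that conflicts lands in different frequencies.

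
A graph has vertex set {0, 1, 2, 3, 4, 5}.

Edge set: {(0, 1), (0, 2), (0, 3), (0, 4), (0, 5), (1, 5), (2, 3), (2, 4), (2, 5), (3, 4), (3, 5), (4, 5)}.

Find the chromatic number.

0, 2, 3, 4, 5 are pairwise adjacent (a clique of size 5), so at least 5 colors are needed.
5 colors suffice: color red → {5}; color blue → {0}; color green → {1, 3}; color yellow → {2}; color purple → {4}. Every edge joins two different colors.

5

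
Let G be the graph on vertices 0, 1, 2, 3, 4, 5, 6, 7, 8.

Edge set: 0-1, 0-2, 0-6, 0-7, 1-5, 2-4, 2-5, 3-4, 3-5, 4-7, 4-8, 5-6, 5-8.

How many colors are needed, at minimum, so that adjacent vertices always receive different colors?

2

2 and 5 are adjacent, so at least 2 colors are needed.
2 colors suffice: color red → {0, 4, 5}; color blue → {1, 2, 3, 6, 7, 8}. Each edge has distinct colors on its endpoints.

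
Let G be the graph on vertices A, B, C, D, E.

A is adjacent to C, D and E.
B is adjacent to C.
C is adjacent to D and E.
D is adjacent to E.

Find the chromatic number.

4

A, C, D, E are pairwise adjacent (a clique of size 4), so at least 4 colors are needed.
4 colors suffice: A=2, B=2, C=1, D=4, E=3. Each edge has distinct colors on its endpoints.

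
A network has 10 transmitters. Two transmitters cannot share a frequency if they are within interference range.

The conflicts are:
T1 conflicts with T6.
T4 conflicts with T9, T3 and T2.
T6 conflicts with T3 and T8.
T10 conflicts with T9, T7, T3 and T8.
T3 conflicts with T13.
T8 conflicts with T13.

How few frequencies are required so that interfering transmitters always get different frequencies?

T4 and T9 conflict, so at least 2 frequencies are needed.
A valid assignment using 2 frequencies: T1=2, T4=1, T6=1, T10=1, T9=2, T7=2, T3=2, T8=2, T13=1, T2=2. Each listed conflict is separated.

2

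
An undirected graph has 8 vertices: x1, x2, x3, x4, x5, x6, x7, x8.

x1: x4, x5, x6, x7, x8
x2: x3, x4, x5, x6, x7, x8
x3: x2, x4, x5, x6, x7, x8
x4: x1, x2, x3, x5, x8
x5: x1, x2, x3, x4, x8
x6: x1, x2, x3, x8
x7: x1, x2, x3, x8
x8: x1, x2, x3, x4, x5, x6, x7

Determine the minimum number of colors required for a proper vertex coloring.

5

x2, x3, x4, x5, x8 are pairwise adjacent (a clique of size 5), so at least 5 colors are needed.
5 colors suffice: color 1 → {x8}; color 2 → {x1, x3}; color 3 → {x2}; color 4 → {x4, x6, x7}; color 5 → {x5}. No two adjacent vertices share a color.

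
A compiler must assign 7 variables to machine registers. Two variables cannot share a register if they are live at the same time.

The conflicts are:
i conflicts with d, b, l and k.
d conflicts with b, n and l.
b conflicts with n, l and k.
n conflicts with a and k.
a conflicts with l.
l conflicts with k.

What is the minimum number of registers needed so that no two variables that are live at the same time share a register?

4

i, b, l, k are mutually in conflict, so at least 4 registers are needed.
4 registers suffice: register 1 → {n, l}; register 2 → {b, a}; register 3 → {d, k}; register 4 → {i}. Every pair that conflicts lands in different registers.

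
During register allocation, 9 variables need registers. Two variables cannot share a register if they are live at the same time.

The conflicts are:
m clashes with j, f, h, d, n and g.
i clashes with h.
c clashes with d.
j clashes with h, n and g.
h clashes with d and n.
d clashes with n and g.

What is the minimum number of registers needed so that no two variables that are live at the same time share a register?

4

m, h, d, n are mutually in conflict, so at least 4 registers are needed.
A valid assignment using 4 registers: m=1, i=1, c=1, j=2, f=2, h=3, d=2, n=4, g=3. Each listed conflict is separated.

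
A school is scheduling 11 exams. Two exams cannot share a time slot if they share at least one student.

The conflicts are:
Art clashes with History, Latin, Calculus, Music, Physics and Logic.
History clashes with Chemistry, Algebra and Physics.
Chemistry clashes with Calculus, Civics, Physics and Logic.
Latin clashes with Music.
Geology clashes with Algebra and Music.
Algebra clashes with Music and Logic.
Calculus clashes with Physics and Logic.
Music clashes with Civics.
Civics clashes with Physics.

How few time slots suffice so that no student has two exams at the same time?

Art, Latin, Music pairwise conflict, so at least 3 time slots are needed.
3 time slots suffice: time slot 1 → {Art, Chemistry, Algebra}; time slot 2 → {Music, Physics, Logic}; time slot 3 → {History, Latin, Geology, Calculus, Civics}. No two conflicting exams share a time slot.

3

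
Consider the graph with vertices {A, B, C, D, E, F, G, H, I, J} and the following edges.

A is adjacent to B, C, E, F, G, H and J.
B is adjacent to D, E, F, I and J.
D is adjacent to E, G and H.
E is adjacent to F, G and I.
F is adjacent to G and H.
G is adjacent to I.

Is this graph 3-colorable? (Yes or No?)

No

A, B, E, F are mutually adjacent (a clique of size 4), so at least 4 colors are needed.
So 3 colors are not enough.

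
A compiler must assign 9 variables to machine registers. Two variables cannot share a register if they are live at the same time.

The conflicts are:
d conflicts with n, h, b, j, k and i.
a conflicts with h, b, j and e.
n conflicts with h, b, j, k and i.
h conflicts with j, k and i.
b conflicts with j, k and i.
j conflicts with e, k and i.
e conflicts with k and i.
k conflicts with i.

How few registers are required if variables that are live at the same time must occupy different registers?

6

d, n, h, j, k, i all conflict with each other, so at least 6 registers are needed.
6 registers suffice: register 1 → {j}; register 2 → {a, k}; register 3 → {i}; register 4 → {d, e}; register 5 → {h, b}; register 6 → {n}. Every pair that conflicts lands in different registers.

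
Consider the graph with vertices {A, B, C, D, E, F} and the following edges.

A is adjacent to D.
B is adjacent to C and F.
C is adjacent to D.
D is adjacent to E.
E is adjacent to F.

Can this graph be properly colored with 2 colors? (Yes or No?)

No

The cycle B-C-D-E-F-B has odd length 5, so it cannot be 2-colored; at least 3 colors are needed.
So 2 colors are not enough.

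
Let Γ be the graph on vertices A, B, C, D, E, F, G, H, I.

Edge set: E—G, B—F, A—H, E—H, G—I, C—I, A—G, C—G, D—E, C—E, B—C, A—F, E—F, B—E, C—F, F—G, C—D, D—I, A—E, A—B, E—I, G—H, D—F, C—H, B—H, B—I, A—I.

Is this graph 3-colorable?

C, E, F, G are mutually adjacent (a clique of size 4), so at least 4 colors are needed.
So 3 colors are not enough.

No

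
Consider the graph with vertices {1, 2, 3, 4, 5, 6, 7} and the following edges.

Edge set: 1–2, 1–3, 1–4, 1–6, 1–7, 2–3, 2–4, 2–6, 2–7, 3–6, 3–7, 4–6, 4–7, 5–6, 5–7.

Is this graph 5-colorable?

Yes

The chromatic number is 4. 1, 2, 3, 7 are mutually adjacent (a clique of size 4), so at least 4 colors are needed.
One proper 4-coloring: 1=a, 2=c, 3=d, 4=d, 5=a, 6=b, 7=b.
Since 5 ≥ 4, a proper 5-coloring certainly exists.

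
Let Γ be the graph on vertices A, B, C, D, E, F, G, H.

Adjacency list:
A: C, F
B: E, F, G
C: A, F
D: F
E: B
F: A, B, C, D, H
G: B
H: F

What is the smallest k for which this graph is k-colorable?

A, C, F form a triangle, so at least 3 colors are needed.
3 colors suffice: color 1 → {E, F, G}; color 2 → {A, B, D, H}; color 3 → {C}. Each edge has distinct colors on its endpoints.

3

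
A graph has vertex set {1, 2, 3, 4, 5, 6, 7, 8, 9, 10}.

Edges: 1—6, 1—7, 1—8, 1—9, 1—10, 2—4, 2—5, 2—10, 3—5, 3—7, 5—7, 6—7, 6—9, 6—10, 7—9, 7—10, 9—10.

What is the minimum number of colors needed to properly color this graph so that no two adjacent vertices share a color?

5

1, 6, 7, 9, 10 are mutually adjacent (a clique of size 5), so at least 5 colors are needed.
A valid assignment using 5 colors: 1=blue, 2=red, 3=green, 4=blue, 5=blue, 6=yellow, 7=red, 8=red, 9=purple, 10=green. Each edge has distinct colors on its endpoints.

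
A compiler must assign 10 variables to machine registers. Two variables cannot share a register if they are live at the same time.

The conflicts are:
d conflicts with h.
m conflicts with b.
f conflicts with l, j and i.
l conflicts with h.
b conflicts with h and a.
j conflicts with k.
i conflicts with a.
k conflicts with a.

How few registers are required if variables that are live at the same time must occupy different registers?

3

The cycle k-a-i-f-j-k has odd length 5, so it cannot be 2-colored; at least 3 registers are needed.
3 registers suffice: register 1 → {m, f, h, a}; register 2 → {d, l, b, i, k}; register 3 → {j}. Each listed conflict is separated.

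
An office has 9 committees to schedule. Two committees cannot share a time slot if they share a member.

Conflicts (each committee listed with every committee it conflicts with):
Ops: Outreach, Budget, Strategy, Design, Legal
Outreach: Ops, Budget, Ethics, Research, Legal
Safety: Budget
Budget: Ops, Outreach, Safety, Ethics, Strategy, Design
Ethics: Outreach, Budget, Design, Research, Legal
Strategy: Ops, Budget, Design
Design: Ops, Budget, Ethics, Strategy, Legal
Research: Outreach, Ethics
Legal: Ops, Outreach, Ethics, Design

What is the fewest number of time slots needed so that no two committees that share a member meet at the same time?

4

Ops, Budget, Strategy, Design pairwise conflict, so at least 4 time slots are needed.
A valid assignment using 4 time slots: Ops=2, Outreach=3, Safety=2, Budget=1, Ethics=2, Strategy=4, Design=3, Research=1, Legal=1. No two conflicting committees share a time slot.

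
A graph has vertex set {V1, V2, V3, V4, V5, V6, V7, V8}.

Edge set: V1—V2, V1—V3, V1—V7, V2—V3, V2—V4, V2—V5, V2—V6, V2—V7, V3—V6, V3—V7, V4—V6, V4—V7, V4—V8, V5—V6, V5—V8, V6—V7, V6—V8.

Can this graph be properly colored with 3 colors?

V1, V2, V3, V7 form a clique, so at least 4 colors are needed.
So 3 colors are not enough.

No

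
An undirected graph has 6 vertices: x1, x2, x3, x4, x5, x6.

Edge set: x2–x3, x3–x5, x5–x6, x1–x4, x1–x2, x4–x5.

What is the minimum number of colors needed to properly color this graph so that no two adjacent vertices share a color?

The cycle x4-x5-x3-x2-x1-x4 has odd length 5, so it cannot be 2-colored; at least 3 colors are needed.
3 colors suffice: color 1 → {x1, x5}; color 2 → {x3, x4, x6}; color 3 → {x2}. Each edge has distinct colors on its endpoints.

3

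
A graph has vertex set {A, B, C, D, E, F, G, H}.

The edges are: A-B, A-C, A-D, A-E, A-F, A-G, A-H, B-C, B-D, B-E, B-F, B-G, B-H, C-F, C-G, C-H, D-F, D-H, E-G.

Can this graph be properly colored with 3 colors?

A, B, C, F are mutually adjacent (a clique of size 4), so at least 4 colors are needed.
So 3 colors are not enough.

No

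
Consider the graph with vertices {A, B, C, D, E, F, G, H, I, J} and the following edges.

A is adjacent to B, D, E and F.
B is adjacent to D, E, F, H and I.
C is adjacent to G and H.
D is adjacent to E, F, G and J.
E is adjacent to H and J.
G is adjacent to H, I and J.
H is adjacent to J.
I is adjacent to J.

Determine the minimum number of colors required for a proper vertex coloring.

A, B, D, F are pairwise adjacent (a clique of size 4), so at least 4 colors are needed.
4 colors suffice: color 1 → {D, H, I}; color 2 → {B, G}; color 3 → {A, C, J}; color 4 → {E, F}. Each edge has distinct colors on its endpoints.

4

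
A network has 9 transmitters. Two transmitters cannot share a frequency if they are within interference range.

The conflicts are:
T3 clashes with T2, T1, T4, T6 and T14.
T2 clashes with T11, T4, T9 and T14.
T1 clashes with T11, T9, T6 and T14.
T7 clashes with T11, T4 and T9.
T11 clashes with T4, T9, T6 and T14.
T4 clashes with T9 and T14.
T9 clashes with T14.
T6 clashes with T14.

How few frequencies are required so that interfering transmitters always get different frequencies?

T2, T11, T4, T9, T14 all conflict with each other, so at least 5 frequencies are needed.
Using 5 frequencies: T3=2, T2=5, T1=4, T7=1, T11=2, T4=4, T9=3, T6=3, T14=1. No two conflicting transmitters share a frequency.

5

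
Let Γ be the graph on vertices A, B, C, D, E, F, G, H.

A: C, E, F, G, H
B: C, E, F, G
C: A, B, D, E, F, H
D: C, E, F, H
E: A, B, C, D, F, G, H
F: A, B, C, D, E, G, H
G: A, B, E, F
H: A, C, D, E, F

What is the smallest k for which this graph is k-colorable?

5

A, C, E, F, H are mutually adjacent (a clique of size 5), so at least 5 colors are needed.
5 colors suffice: A=4, B=4, C=3, D=4, E=1, F=2, G=3, H=5. Every edge joins two different colors.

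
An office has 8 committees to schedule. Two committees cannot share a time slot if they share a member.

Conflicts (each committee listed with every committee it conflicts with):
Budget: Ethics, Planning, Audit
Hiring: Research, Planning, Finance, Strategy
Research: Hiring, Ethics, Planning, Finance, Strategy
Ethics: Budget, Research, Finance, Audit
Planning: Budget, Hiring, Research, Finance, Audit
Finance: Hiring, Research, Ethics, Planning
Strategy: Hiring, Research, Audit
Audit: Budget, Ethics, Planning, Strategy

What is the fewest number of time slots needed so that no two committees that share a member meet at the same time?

4

Hiring, Research, Planning, Finance all conflict with each other, so at least 4 time slots are needed.
4 time slots suffice: time slot 1 → {Research, Audit}; time slot 2 → {Ethics, Planning, Strategy}; time slot 3 → {Budget, Hiring}; time slot 4 → {Finance}. Every pair that conflicts lands in different time slots.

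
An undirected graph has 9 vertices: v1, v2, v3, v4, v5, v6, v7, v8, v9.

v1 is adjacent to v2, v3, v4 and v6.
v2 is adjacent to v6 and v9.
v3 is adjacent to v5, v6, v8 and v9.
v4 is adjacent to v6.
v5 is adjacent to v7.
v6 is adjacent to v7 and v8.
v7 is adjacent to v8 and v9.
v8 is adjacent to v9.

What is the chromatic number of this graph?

3

v1, v3, v6 are pairwise adjacent, so at least 3 colors are needed.
3 colors suffice: color R → {v5, v6, v9}; color B → {v2, v3, v4, v7}; color G → {v1, v8}. No two adjacent vertices share a color.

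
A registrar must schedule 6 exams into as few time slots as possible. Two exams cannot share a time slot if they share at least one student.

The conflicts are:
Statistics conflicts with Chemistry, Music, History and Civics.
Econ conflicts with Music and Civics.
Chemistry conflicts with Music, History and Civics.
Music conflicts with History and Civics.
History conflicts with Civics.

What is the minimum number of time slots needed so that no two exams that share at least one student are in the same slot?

5

Statistics, Chemistry, Music, History, Civics pairwise conflict, so at least 5 time slots are needed.
5 time slots suffice: Statistics=3, Econ=3, Chemistry=5, Music=1, History=4, Civics=2. Each listed conflict is separated.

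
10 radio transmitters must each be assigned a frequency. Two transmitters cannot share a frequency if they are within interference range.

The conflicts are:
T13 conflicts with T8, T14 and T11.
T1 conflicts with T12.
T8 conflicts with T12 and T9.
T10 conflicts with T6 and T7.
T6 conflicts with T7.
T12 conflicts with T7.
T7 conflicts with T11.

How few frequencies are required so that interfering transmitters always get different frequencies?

3

T10, T6, T7 pairwise conflict, so at least 3 frequencies are needed.
A valid assignment using 3 frequencies: T13=2, T1=1, T8=1, T10=2, T6=3, T12=2, T9=2, T7=1, T14=1, T11=3. No two conflicting transmitters share a frequency.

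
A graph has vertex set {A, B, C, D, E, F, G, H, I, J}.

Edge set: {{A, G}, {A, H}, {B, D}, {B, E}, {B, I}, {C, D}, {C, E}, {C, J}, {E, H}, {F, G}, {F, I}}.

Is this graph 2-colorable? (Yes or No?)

No

The cycle G-F-I-B-E-H-A-G has odd length 7, so it cannot be 2-colored; at least 3 colors are needed.
So 2 colors are not enough.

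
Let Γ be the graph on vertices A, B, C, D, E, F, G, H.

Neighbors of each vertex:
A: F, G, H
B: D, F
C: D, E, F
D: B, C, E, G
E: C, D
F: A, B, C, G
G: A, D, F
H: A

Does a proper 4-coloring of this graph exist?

The chromatic number is 3. A, F, G are pairwise adjacent, so at least 3 colors are needed.
One proper 3-coloring: A=2, B=2, C=2, D=1, E=3, F=1, G=3, H=1.
Since 4 ≥ 3, a proper 4-coloring certainly exists.

Yes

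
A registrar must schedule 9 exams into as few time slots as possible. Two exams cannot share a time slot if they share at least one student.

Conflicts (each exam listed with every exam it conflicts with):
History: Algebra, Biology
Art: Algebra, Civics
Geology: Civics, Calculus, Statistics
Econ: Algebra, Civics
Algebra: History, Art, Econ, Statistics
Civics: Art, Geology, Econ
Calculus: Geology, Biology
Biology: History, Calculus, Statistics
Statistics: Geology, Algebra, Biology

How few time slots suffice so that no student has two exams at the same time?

3

The cycle Civics-Econ-Algebra-Statistics-Geology-Civics has odd length 5, so it cannot be 2-colored; at least 3 time slots are needed.
A valid assignment using 3 time slots: History=2, Art=2, Geology=3, Econ=2, Algebra=1, Civics=1, Calculus=2, Biology=1, Statistics=2. Each listed conflict is separated.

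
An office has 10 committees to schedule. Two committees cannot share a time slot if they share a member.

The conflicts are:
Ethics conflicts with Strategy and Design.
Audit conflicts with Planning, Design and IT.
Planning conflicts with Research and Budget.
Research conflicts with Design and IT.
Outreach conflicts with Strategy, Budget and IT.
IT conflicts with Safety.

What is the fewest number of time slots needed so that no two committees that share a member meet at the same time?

3

The cycle Outreach-Budget-Planning-Audit-IT-Outreach has odd length 5, so it cannot be 2-colored; at least 3 time slots are needed.
3 time slots suffice: Ethics=2, Audit=2, Planning=1, Research=2, Outreach=2, Strategy=1, Budget=3, Design=1, IT=1, Safety=2. No two conflicting committees share a time slot.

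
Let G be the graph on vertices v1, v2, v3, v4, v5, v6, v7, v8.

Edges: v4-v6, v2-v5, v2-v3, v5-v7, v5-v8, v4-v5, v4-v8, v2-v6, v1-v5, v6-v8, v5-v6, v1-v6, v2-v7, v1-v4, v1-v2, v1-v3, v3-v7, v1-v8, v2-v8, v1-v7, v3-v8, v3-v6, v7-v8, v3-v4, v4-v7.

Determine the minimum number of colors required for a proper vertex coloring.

5

v1, v2, v5, v6, v8 are pairwise adjacent (a clique of size 5), so at least 5 colors are needed.
5 colors suffice: color red → {v1}; color blue → {v8}; color green → {v3, v5}; color yellow → {v6, v7}; color purple → {v2, v4}. Every edge joins two different colors.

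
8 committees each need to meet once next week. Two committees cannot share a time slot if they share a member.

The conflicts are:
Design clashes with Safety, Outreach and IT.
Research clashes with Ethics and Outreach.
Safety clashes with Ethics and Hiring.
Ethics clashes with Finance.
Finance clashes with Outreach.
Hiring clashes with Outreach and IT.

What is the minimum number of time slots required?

The cycle Ethics-Finance-Outreach-Hiring-Safety-Ethics has odd length 5, so it cannot be 2-colored; at least 3 time slots are needed.
3 time slots suffice: time slot 1 → {Safety, Outreach, IT}; time slot 2 → {Design, Ethics, Hiring}; time slot 3 → {Research, Finance}. No two conflicting committees share a time slot.

3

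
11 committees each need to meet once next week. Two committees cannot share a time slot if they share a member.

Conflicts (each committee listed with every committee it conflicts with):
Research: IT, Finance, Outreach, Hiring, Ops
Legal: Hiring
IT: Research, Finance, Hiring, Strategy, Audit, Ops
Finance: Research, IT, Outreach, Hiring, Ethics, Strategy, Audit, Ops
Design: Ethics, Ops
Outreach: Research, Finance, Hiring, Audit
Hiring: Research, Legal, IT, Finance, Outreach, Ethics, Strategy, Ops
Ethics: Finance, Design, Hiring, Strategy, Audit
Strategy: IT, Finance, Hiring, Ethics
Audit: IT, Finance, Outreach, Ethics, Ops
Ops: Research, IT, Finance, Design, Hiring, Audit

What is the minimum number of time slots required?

Research, IT, Finance, Hiring, Ops are mutually in conflict, so at least 5 time slots are needed.
A valid assignment using 5 time slots: Research=5, Legal=1, IT=3, Finance=1, Design=1, Outreach=3, Hiring=2, Ethics=3, Strategy=4, Audit=2, Ops=4. Each listed conflict is separated.

5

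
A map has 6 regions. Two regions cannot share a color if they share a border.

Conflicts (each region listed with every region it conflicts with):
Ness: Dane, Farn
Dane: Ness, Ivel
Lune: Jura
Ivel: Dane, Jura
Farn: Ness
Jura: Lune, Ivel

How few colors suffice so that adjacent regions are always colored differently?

2

Ivel and Jura conflict, so at least 2 colors are needed.
2 colors suffice: color 1 → {Dane, Farn, Jura}; color 2 → {Ness, Lune, Ivel}. Each listed conflict is separated.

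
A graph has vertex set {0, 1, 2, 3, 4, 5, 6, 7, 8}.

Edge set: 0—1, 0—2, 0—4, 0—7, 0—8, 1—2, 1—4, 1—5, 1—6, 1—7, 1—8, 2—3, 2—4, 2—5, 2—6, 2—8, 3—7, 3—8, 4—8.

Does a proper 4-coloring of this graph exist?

No

0, 1, 2, 4, 8 are pairwise adjacent (a clique of size 5), so at least 5 colors are needed.
So 4 colors are not enough.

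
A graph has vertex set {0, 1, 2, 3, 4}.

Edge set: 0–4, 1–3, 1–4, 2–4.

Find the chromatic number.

2

1 and 4 are adjacent, so at least 2 colors are needed.
2 colors suffice: color red → {3, 4}; color blue → {0, 1, 2}. Each edge has distinct colors on its endpoints.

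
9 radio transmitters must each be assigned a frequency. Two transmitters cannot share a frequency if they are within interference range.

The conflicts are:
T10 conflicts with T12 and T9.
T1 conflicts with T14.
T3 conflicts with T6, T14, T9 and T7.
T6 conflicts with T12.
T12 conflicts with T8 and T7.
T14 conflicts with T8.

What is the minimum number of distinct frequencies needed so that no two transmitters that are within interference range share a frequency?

3

The cycle T3-T6-T12-T10-T9-T3 has odd length 5, so it cannot be 2-colored; at least 3 frequencies are needed.
3 frequencies suffice: frequency 1 → {T1, T3, T12}; frequency 2 → {T10, T6, T14, T7}; frequency 3 → {T8, T9}. Every pair that conflicts lands in different frequencies.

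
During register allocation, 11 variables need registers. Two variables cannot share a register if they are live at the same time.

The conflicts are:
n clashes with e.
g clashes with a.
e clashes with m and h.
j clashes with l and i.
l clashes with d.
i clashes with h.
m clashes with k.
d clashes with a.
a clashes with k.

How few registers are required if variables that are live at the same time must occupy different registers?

The cycle h-e-m-k-a-d-l-j-i-h has odd length 9, so it cannot be 2-colored; at least 3 registers are needed.
3 registers suffice: register 1 → {e, l, i, a}; register 2 → {n, g, j, m, d, h}; register 3 → {k}. Each listed conflict is separated.

3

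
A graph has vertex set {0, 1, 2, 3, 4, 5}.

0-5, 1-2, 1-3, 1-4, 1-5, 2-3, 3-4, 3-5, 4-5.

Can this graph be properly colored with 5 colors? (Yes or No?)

Yes

The chromatic number is 4. 1, 3, 4, 5 are pairwise adjacent (a clique of size 4), so at least 4 colors are needed.
One proper 4-coloring: 0=b, 1=b, 2=a, 3=c, 4=d, 5=a.
Since 5 ≥ 4, a proper 5-coloring certainly exists.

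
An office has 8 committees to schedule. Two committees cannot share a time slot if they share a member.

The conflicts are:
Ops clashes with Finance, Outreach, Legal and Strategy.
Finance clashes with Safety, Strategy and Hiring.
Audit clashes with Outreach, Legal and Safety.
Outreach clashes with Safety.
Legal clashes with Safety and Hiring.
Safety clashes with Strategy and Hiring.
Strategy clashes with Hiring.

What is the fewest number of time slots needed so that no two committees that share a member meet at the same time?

4

Finance, Safety, Strategy, Hiring are mutually in conflict, so at least 4 time slots are needed.
A valid assignment using 4 time slots: Ops=1, Finance=3, Audit=2, Outreach=3, Legal=3, Safety=1, Strategy=4, Hiring=2. No two conflicting committees share a time slot.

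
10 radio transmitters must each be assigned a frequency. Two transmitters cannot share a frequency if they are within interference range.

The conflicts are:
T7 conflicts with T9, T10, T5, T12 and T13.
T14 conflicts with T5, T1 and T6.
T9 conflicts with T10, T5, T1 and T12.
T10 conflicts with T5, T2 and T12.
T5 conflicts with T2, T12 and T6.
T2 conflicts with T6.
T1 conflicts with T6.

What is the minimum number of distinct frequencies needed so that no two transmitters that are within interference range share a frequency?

5

T7, T9, T10, T5, T12 pairwise conflict, so at least 5 frequencies are needed.
5 frequencies suffice: frequency 1 → {T5, T1, T13}; frequency 2 → {T10, T6}; frequency 3 → {T7, T14, T2}; frequency 4 → {T9}; frequency 5 → {T12}. No two conflicting transmitters share a frequency.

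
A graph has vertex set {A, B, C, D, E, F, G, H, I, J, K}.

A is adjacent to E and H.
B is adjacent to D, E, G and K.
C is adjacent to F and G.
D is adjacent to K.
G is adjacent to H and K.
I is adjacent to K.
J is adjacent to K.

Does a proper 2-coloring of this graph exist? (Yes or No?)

No

B, D, K are pairwise adjacent, so at least 3 colors are needed.
So 2 colors are not enough.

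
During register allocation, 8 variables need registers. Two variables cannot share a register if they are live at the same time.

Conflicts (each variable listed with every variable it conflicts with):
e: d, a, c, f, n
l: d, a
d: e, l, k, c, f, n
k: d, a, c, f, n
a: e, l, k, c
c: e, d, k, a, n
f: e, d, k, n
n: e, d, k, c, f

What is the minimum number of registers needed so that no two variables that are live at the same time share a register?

4

d, k, f, n are mutually in conflict, so at least 4 registers are needed.
Using 4 registers: e=2, l=2, d=1, k=2, a=1, c=3, f=3, n=4. Every pair that conflicts lands in different registers.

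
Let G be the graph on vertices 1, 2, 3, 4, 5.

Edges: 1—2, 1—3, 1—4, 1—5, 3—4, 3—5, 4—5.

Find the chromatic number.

4

1, 3, 4, 5 form a clique, so at least 4 colors are needed.
4 colors suffice: color a → {1}; color b → {2, 5}; color c → {4}; color d → {3}. No two adjacent vertices share a color.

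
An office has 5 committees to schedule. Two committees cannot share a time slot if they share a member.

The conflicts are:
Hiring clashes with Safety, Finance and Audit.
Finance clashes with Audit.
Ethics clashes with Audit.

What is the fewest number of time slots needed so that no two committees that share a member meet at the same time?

Hiring, Finance, Audit pairwise conflict, so at least 3 time slots are needed.
3 time slots suffice: Hiring=1, Safety=2, Finance=3, Ethics=1, Audit=2. Every pair that conflicts lands in different time slots.

3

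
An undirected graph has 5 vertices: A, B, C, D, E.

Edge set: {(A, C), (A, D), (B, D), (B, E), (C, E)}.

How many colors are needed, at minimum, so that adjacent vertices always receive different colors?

The cycle E-C-A-D-B-E has odd length 5, so it cannot be 2-colored; at least 3 colors are needed.
3 colors suffice: color 1 → {A, B}; color 2 → {C, D}; color 3 → {E}. Each edge has distinct colors on its endpoints.

3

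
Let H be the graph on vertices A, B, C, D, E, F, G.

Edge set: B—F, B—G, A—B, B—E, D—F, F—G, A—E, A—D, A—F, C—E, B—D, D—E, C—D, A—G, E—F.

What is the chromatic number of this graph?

5

A, B, D, E, F are pairwise adjacent (a clique of size 5), so at least 5 colors are needed.
5 colors suffice: color 1 → {A, C}; color 2 → {B}; color 3 → {D, G}; color 4 → {F}; color 5 → {E}. Every edge joins two different colors.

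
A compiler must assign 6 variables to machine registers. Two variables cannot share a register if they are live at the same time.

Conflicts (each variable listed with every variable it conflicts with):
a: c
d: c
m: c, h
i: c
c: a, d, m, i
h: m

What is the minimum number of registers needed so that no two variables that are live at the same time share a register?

2

d and c conflict, so at least 2 registers are needed.
A valid assignment using 2 registers: a=2, d=2, m=2, i=2, c=1, h=1. Every pair that conflicts lands in different registers.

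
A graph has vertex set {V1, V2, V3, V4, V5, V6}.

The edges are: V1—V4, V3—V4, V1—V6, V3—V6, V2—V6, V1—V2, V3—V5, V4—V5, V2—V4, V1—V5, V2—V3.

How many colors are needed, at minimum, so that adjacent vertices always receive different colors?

V1, V2, V4 are pairwise adjacent, so at least 3 colors are needed.
3 colors suffice: color red → {V2, V5}; color blue → {V4, V6}; color green → {V1, V3}. Each edge has distinct colors on its endpoints.

3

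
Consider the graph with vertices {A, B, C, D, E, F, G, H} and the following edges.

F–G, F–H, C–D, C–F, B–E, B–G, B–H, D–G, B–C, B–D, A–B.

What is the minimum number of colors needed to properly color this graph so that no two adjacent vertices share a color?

B, D, G form a triangle, so at least 3 colors are needed.
3 colors suffice: A=blue, B=red, C=blue, D=green, E=blue, F=red, G=blue, H=blue. Every edge joins two different colors.

3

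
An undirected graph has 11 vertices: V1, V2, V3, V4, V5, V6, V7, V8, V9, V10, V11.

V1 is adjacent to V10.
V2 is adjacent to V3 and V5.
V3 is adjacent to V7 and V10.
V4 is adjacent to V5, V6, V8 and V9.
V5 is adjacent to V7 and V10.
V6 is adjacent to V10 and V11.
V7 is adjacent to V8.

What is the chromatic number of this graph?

V3 and V10 are adjacent, so at least 2 colors are needed.
2 colors suffice: color 1 → {V2, V4, V7, V10, V11}; color 2 → {V1, V3, V5, V6, V8, V9}. No two adjacent vertices share a color.

2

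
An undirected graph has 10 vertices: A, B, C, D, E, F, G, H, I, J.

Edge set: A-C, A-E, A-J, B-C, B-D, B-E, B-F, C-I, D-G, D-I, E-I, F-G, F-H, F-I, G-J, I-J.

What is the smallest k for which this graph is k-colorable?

2

I and J are adjacent, so at least 2 colors are needed.
A valid assignment using 2 colors: A=red, B=red, C=blue, D=blue, E=blue, F=blue, G=red, H=red, I=red, J=blue. Every edge joins two different colors.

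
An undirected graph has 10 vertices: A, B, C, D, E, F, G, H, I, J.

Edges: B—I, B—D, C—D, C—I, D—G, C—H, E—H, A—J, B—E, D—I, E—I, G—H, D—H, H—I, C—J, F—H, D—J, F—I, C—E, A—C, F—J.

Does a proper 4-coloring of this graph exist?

Yes

The chromatic number is 4. C, D, H, I are mutually adjacent (a clique of size 4), so at least 4 colors are needed.
4 colors suffice: color red → {A, D, E, F}; color blue → {B, H, J}; color green → {G, I}; color yellow → {C}.
That is already a proper 4-coloring.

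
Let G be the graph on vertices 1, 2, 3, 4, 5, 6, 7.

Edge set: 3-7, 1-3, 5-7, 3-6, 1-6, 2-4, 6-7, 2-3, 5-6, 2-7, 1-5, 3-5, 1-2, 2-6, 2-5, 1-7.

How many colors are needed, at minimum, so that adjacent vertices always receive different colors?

6

1, 2, 3, 5, 6, 7 are pairwise adjacent (a clique of size 6), so at least 6 colors are needed.
6 colors suffice: 1=d, 2=a, 3=f, 4=b, 5=b, 6=e, 7=c. No two adjacent vertices share a color.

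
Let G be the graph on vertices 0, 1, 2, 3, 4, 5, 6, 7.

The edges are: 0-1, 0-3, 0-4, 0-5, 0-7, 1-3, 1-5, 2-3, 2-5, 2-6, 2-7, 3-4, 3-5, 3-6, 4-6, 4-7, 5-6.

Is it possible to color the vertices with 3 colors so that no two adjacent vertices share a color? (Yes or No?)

0, 1, 3, 5 form a clique, so at least 4 colors are needed.
So 3 colors are not enough.

No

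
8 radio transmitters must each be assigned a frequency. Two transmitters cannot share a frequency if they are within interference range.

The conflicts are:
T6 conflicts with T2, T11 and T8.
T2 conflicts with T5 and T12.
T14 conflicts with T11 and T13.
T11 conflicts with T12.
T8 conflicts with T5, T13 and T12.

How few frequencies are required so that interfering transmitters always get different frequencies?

3

The cycle T14-T11-T12-T8-T13-T14 has odd length 5, so it cannot be 2-colored; at least 3 frequencies are needed.
Using 3 frequencies: T6=2, T2=1, T14=3, T11=1, T8=1, T5=2, T13=2, T12=2. Each listed conflict is separated.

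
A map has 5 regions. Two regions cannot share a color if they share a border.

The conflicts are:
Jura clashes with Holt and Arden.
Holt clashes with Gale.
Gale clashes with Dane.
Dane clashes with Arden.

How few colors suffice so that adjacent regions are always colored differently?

The cycle Dane-Gale-Holt-Jura-Arden-Dane has odd length 5, so it cannot be 2-colored; at least 3 colors are needed.
3 colors suffice: Jura=2, Holt=1, Gale=2, Dane=3, Arden=1. Each listed conflict is separated.

3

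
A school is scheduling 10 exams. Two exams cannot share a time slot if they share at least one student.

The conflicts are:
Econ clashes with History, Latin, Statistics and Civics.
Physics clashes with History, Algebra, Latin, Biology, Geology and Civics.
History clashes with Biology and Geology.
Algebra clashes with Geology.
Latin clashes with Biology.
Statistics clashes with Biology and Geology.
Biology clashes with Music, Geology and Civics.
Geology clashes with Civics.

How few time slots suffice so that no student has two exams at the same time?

4

Physics, History, Biology, Geology pairwise conflict, so at least 4 time slots are needed.
4 time slots suffice: time slot 1 → {Econ, Algebra, Biology}; time slot 2 → {Latin, Music, Geology}; time slot 3 → {Physics, Statistics}; time slot 4 → {History, Civics}. Every pair that conflicts lands in different time slots.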